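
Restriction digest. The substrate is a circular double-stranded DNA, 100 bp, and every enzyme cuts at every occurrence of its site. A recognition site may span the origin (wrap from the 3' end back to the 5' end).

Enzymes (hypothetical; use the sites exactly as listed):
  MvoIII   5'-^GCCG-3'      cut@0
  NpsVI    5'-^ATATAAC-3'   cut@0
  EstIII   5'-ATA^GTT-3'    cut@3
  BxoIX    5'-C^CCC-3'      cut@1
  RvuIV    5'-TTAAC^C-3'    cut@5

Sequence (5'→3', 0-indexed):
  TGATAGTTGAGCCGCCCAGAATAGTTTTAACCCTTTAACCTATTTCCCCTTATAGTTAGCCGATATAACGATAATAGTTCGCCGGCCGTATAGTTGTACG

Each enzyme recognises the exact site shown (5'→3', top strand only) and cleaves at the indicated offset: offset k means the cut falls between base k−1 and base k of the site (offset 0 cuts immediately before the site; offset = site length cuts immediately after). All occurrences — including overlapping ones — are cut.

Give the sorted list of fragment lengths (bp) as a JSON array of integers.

Site scan:
  MvoIII (GCCG, off=0): starts [10, 58, 80, 84] → cuts [10, 58, 80, 84]
  NpsVI (ATATAAC, off=0): starts [62] → cuts [62]
  EstIII (ATAGTT, off=3): starts [2, 20, 51, 73, 89] → cuts [5, 23, 54, 76, 92]
  BxoIX (CCCC, off=1): starts [45] → cuts [46]
  RvuIV (TTAACC, off=5): starts [26, 34] → cuts [31, 39]

Pooled cuts: [5, 10, 23, 31, 39, 46, 54, 58, 62, 76, 80, 84, 92]

Fragment lengths:
  5→10: 5 bp
  10→23: 13 bp
  23→31: 8 bp
  31→39: 8 bp
  39→46: 7 bp
  46→54: 8 bp
  54→58: 4 bp
  58→62: 4 bp
  62→76: 14 bp
  76→80: 4 bp
  80→84: 4 bp
  84→92: 8 bp
  92→5 (wrap): 100-92+5 = 13 bp

[4,4,4,4,5,7,8,8,8,8,13,13,14]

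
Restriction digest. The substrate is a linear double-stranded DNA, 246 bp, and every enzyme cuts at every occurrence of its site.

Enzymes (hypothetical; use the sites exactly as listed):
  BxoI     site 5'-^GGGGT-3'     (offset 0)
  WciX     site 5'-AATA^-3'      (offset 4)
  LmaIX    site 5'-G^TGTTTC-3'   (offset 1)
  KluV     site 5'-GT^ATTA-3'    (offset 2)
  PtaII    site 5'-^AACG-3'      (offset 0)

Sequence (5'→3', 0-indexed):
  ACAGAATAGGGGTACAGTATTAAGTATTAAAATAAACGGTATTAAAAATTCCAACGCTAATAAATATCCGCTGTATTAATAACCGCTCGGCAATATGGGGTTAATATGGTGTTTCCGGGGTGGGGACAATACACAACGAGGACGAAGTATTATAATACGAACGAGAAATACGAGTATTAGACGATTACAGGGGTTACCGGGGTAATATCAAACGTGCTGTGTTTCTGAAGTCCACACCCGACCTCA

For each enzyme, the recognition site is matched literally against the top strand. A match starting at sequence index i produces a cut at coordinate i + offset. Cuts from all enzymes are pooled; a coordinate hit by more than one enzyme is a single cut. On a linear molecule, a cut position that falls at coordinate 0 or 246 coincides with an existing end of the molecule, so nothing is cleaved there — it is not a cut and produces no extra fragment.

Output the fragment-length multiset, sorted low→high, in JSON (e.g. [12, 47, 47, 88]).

[1,2,3,3,3,4,5,6,7,7,7,8,8,9,9,9,9,9,10,10,10,11,12,14,14,14,15,27]

Scan for sites:
  BxoI (GGGGT, off=0): starts [8, 96, 116, 189, 198] → cuts [8, 96, 116, 189, 198]
  WciX (AATA, off=4): starts [4, 30, 58, 62, 77, 91, 102, 127, 153, 166, 203] → cuts [8, 34, 62, 66, 81, 95, 106, 131, 157, 170, 207]
  LmaIX (GTGTTTC, off=1): starts [108, 218] → cuts [109, 219]
  KluV (GTATTA, off=2): starts [16, 23, 38, 72, 146, 173] → cuts [18, 25, 40, 74, 148, 175]
  PtaII (AACG, off=0): starts [34, 52, 134, 159, 210] → cuts [34, 52, 134, 159, 210]

All cut coordinates (distinct, sorted): [8, 18, 25, 34, 40, 52, 62, 66, 74, 81, 95, 96, 106, 109, 116, 131, 134, 148, 157, 159, 170, 175, 189, 198, 207, 210, 219]

Fragments:
  [0,8): 8 bp
  [8,18): 10 bp
  [18,25): 7 bp
  [25,34): 9 bp
  [34,40): 6 bp
  [40,52): 12 bp
  [52,62): 10 bp
  [62,66): 4 bp
  [66,74): 8 bp
  [74,81): 7 bp
  [81,95): 14 bp
  [95,96): 1 bp
  [96,106): 10 bp
  [106,109): 3 bp
  [109,116): 7 bp
  [116,131): 15 bp
  [131,134): 3 bp
  [134,148): 14 bp
  [148,157): 9 bp
  [157,159): 2 bp
  [159,170): 11 bp
  [170,175): 5 bp
  [175,189): 14 bp
  [189,198): 9 bp
  [198,207): 9 bp
  [207,210): 3 bp
  [210,219): 9 bp
  [219,246): 27 bp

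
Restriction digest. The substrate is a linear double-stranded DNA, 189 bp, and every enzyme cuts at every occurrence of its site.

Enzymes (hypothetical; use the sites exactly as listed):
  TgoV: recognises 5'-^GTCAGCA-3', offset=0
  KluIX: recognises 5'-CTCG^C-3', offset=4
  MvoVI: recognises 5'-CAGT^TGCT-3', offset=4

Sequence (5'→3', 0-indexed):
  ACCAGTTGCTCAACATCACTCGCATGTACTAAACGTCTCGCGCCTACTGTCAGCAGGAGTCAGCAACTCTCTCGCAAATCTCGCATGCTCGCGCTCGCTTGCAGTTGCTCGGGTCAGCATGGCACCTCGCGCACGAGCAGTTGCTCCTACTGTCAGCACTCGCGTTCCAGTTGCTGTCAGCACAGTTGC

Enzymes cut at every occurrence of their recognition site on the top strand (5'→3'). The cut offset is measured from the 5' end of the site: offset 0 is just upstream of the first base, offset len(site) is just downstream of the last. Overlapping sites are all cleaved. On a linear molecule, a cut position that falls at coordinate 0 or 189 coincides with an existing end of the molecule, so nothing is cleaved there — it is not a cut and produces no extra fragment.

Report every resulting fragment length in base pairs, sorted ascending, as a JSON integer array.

[4,6,6,7,8,8,8,9,9,10,10,11,12,14,16,16,17,18]

Site scan:
  TgoV GTCAGCA/0: at [48, 58, 112, 151, 175] ⇒ [48, 58, 112, 151, 175]
  KluIX CTCGC/4: at [18, 36, 70, 79, 87, 93, 125, 158] ⇒ [22, 40, 74, 83, 91, 97, 129, 162]
  MvoVI CAGTTGCT/4: at [2, 101, 137, 167] ⇒ [6, 105, 141, 171]

All cut coordinates (distinct, sorted): [6, 22, 40, 48, 58, 74, 83, 91, 97, 105, 112, 129, 141, 151, 162, 171, 175]

Fragments:
  [0,6): 6 bp
  [6,22): 16 bp
  [22,40): 18 bp
  [40,48): 8 bp
  [48,58): 10 bp
  [58,74): 16 bp
  [74,83): 9 bp
  [83,91): 8 bp
  [91,97): 6 bp
  [97,105): 8 bp
  [105,112): 7 bp
  [112,129): 17 bp
  [129,141): 12 bp
  [141,151): 10 bp
  [151,162): 11 bp
  [162,171): 9 bp
  [171,175): 4 bp
  [175,189): 14 bp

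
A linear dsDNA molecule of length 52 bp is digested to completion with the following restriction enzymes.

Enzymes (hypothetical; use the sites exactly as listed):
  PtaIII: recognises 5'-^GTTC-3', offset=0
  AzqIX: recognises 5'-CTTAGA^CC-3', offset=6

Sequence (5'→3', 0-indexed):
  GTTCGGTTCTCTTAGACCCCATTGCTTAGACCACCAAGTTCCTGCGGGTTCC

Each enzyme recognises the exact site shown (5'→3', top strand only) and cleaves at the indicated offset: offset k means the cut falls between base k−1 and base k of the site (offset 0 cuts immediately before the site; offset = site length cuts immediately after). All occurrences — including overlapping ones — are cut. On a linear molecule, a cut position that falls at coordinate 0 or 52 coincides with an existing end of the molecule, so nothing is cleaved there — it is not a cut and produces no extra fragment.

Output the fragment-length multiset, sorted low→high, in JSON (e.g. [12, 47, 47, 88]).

[5,5,7,10,11,14]

Site scan:
  PtaIII GTTC/0: at [0, 5, 37, 47] ⇒ [5, 37, 47] (position 0 is a terminus of the linear molecule — no cut)
  AzqIX CTTAGACC/6: at [10, 24] ⇒ [16, 30]

Pooled cuts: [5, 16, 30, 37, 47]

Fragment lengths:
  [0,5): 5 bp
  [5,16): 11 bp
  [16,30): 14 bp
  [30,37): 7 bp
  [37,47): 10 bp
  [47,52): 5 bp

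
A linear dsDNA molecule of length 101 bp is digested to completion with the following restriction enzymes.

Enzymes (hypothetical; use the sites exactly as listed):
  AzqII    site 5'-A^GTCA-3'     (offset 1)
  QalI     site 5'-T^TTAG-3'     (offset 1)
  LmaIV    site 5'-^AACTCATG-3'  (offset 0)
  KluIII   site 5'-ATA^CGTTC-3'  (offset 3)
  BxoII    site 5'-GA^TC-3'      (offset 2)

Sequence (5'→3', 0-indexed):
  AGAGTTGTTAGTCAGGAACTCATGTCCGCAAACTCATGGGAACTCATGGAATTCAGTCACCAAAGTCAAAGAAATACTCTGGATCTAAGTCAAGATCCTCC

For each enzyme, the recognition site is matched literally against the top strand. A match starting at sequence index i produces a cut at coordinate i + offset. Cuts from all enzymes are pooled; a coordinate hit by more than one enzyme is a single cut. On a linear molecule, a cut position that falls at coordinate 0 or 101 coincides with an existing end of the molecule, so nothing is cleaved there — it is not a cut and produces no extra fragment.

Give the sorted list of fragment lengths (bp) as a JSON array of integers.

[5,6,6,7,9,10,10,14,15,19]

Site scan:
  AzqII AGTCA/1: at [9, 54, 63, 87] ⇒ [10, 55, 64, 88]
  QalI (TTTAG, off=1): no sites
  LmaIV AACTCATG/0: at [16, 30, 40] ⇒ [16, 30, 40]
  KluIII (ATACGTTC, off=3): no sites
  BxoII GATC/2: at [81, 93] ⇒ [83, 95]

All cut coordinates (distinct, sorted): [10, 16, 30, 40, 55, 64, 83, 88, 95]

Fragment lengths:
  [0,10): 10 bp
  [10,16): 6 bp
  [16,30): 14 bp
  [30,40): 10 bp
  [40,55): 15 bp
  [55,64): 9 bp
  [64,83): 19 bp
  [83,88): 5 bp
  [88,95): 7 bp
  [95,101): 6 bp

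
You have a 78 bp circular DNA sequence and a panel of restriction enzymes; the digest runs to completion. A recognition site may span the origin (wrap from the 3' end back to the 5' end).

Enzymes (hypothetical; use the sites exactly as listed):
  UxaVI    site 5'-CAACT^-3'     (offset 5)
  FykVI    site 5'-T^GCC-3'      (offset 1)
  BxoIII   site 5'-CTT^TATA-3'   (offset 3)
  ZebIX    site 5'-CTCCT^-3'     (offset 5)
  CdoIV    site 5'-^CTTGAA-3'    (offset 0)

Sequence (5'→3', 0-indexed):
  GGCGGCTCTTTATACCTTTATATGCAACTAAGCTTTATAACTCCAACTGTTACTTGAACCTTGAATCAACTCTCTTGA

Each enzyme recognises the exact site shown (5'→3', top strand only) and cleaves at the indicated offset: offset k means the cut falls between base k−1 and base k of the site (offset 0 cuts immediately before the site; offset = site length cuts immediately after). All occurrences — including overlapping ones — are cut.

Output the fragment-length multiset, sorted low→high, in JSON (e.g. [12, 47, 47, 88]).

[4,6,7,8,11,12,13,17]

Per-enzyme occurrences:
  UxaVI (CAACT, off=5): starts [24, 43, 66] → cuts [29, 48, 71]
  FykVI (TGCC, off=1): no sites
  BxoIII (CTTTATA, off=3): starts [7, 15, 32] → cuts [10, 18, 35]
  ZebIX (CTCCT, off=5): no sites
  CdoIV (CTTGAA, off=0): starts [52, 59] → cuts [52, 59]

All cut coordinates (distinct, sorted): [10, 18, 29, 35, 48, 52, 59, 71]

Fragments:
  10→18: 8 bp
  18→29: 11 bp
  29→35: 6 bp
  35→48: 13 bp
  48→52: 4 bp
  52→59: 7 bp
  59→71: 12 bp
  71→10 (wrap): 78-71+10 = 17 bp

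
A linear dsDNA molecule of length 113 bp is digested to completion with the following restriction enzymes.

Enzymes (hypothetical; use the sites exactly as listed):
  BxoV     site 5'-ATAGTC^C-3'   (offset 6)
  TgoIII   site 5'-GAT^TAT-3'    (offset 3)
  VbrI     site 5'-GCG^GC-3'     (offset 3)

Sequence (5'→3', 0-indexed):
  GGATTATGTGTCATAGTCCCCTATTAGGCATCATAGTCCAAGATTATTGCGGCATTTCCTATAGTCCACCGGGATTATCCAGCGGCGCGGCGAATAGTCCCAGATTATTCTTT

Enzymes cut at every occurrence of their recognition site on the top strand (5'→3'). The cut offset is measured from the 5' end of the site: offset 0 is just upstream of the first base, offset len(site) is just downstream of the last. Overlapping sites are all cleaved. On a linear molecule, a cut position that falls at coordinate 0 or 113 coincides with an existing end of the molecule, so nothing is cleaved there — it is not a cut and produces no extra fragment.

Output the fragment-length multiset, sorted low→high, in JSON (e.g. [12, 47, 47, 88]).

[4,5,6,6,7,8,9,9,10,14,15,20]

Site scan:
  BxoV ATAGTCC/6: at [12, 32, 60, 93] ⇒ [18, 38, 66, 99]
  TgoIII GATTAT/3: at [1, 41, 72, 102] ⇒ [4, 44, 75, 105]
  VbrI GCGGC/3: at [48, 81, 86] ⇒ [51, 84, 89]

Pooled cuts: [4, 18, 38, 44, 51, 66, 75, 84, 89, 99, 105]

Fragment lengths:
  [0,4): 4 bp
  [4,18): 14 bp
  [18,38): 20 bp
  [38,44): 6 bp
  [44,51): 7 bp
  [51,66): 15 bp
  [66,75): 9 bp
  [75,84): 9 bp
  [84,89): 5 bp
  [89,99): 10 bp
  [99,105): 6 bp
  [105,113): 8 bp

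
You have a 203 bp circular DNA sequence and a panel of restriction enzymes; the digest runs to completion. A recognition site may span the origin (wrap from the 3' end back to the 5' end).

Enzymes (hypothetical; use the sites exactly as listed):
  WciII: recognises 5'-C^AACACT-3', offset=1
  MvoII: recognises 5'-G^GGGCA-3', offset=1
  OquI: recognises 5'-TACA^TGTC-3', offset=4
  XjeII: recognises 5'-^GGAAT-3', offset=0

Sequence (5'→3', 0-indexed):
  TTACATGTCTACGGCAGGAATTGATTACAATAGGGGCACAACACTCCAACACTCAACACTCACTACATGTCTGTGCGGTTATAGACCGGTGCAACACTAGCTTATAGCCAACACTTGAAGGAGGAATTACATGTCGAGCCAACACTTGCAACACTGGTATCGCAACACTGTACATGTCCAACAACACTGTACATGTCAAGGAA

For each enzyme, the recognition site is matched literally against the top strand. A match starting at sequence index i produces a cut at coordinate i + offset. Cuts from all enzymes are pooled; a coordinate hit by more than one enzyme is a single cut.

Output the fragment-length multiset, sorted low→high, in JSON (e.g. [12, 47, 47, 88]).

[6,6,7,8,8,9,9,9,9,11,11,11,13,13,14,17,17,25]

Site scan:
  WciII CAACACT/1: at [38, 46, 53, 91, 108, 139, 148, 162, 181] ⇒ [39, 47, 54, 92, 109, 140, 149, 163, 182]
  MvoII GGGGCA/1: at [32] ⇒ [33]
  OquI TACATGTC/4: at [1, 63, 127, 170, 189] ⇒ [5, 67, 131, 174, 193]
  XjeII GGAAT/0: at [16, 122, 199] ⇒ [16, 122, 199]

All cut coordinates (distinct, sorted): [5, 16, 33, 39, 47, 54, 67, 92, 109, 122, 131, 140, 149, 163, 174, 182, 193, 199]

Fragments:
  5→16: 11 bp
  16→33: 17 bp
  33→39: 6 bp
  39→47: 8 bp
  47→54: 7 bp
  54→67: 13 bp
  67→92: 25 bp
  92→109: 17 bp
  109→122: 13 bp
  122→131: 9 bp
  131→140: 9 bp
  140→149: 9 bp
  149→163: 14 bp
  163→174: 11 bp
  174→182: 8 bp
  182→193: 11 bp
  193→199: 6 bp
  199→5 (wrap): 203-199+5 = 9 bp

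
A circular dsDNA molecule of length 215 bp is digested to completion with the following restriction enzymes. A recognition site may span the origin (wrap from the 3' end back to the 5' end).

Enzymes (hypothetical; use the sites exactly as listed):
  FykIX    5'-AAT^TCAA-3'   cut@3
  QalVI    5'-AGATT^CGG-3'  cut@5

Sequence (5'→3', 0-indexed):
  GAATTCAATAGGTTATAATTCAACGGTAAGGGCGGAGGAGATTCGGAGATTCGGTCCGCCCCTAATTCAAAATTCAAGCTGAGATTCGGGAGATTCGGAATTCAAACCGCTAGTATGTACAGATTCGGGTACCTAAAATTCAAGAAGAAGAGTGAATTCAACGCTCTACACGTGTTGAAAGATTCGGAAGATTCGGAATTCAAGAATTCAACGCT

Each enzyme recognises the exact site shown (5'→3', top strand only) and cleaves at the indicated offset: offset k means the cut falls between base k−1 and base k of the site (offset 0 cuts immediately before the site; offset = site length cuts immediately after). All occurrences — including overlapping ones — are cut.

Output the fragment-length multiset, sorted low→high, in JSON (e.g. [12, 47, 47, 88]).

[6,6,7,8,8,9,9,12,13,14,15,15,18,24,24,27]

Scan for sites:
  FykIX (AATTCAA, off=3): starts [1, 16, 63, 70, 98, 136, 154, 196, 204] → cuts [4, 19, 66, 73, 101, 139, 157, 199, 207]
  QalVI (AGATTCGG, off=5): starts [38, 46, 81, 90, 120, 179, 188] → cuts [43, 51, 86, 95, 125, 184, 193]

Pooled cuts: [4, 19, 43, 51, 66, 73, 86, 95, 101, 125, 139, 157, 184, 193, 199, 207]

Fragments:
  4→19: 15 bp
  19→43: 24 bp
  43→51: 8 bp
  51→66: 15 bp
  66→73: 7 bp
  73→86: 13 bp
  86→95: 9 bp
  95→101: 6 bp
  101→125: 24 bp
  125→139: 14 bp
  139→157: 18 bp
  157→184: 27 bp
  184→193: 9 bp
  193→199: 6 bp
  199→207: 8 bp
  207→4 (wrap): 215-207+4 = 12 bp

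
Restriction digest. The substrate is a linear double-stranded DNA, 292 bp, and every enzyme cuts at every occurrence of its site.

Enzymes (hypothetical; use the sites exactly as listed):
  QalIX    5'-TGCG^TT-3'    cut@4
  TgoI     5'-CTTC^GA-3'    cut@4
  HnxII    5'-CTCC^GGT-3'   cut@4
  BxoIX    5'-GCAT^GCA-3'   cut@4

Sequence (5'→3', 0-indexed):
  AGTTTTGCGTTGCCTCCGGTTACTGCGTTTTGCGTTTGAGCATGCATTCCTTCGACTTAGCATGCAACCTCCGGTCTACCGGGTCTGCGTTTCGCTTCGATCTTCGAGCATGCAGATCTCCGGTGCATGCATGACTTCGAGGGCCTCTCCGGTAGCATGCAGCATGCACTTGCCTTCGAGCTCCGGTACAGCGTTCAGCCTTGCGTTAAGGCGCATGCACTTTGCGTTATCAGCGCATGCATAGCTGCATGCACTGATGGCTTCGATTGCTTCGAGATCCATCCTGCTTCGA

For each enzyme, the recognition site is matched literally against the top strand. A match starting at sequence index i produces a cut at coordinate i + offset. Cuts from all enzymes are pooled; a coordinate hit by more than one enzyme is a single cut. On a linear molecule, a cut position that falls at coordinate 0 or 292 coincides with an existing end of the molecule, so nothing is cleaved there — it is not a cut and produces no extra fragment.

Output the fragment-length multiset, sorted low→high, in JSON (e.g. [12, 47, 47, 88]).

Per-enzyme occurrences:
  QalIX TGCGTT/4: at [5, 23, 30, 85, 201, 222] ⇒ [9, 27, 34, 89, 205, 226]
  TgoI CTTCGA/4: at [49, 94, 101, 134, 173, 260, 269, 286] ⇒ [53, 98, 105, 138, 177, 264, 273, 290]
  HnxII CTCCGGT/4: at [13, 68, 117, 146, 180] ⇒ [17, 72, 121, 150, 184]
  BxoIX GCATGCA/4: at [39, 59, 107, 124, 154, 161, 212, 234, 246] ⇒ [43, 63, 111, 128, 158, 165, 216, 238, 250]

All cut coordinates (distinct, sorted): [9, 17, 27, 34, 43, 53, 63, 72, 89, 98, 105, 111, 121, 128, 138, 150, 158, 165, 177, 184, 205, 216, 226, 238, 250, 264, 273, 290]

Fragment lengths:
  [0,9): 9 bp
  [9,17): 8 bp
  [17,27): 10 bp
  [27,34): 7 bp
  [34,43): 9 bp
  [43,53): 10 bp
  [53,63): 10 bp
  [63,72): 9 bp
  [72,89): 17 bp
  [89,98): 9 bp
  [98,105): 7 bp
  [105,111): 6 bp
  [111,121): 10 bp
  [121,128): 7 bp
  [128,138): 10 bp
  [138,150): 12 bp
  [150,158): 8 bp
  [158,165): 7 bp
  [165,177): 12 bp
  [177,184): 7 bp
  [184,205): 21 bp
  [205,216): 11 bp
  [216,226): 10 bp
  [226,238): 12 bp
  [238,250): 12 bp
  [250,264): 14 bp
  [264,273): 9 bp
  [273,290): 17 bp
  [290,292): 2 bp

[2,6,7,7,7,7,7,8,8,9,9,9,9,9,10,10,10,10,10,10,11,12,12,12,12,14,17,17,21]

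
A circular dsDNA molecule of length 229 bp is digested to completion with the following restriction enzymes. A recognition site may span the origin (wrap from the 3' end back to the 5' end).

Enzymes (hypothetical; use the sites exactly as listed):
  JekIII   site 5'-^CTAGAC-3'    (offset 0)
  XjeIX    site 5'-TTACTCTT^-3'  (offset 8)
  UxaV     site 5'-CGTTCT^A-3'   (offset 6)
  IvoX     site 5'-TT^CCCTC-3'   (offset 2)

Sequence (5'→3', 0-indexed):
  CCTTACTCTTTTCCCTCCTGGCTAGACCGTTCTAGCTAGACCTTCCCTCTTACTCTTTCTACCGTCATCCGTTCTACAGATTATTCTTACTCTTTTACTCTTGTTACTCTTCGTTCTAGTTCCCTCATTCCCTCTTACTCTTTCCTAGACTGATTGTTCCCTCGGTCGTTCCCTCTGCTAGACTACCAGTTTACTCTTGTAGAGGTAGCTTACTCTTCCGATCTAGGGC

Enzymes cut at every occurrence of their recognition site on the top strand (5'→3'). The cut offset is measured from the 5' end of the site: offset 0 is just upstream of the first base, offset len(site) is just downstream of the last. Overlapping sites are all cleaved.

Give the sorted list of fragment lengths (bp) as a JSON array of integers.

[2,2,2,4,6,7,8,8,9,9,9,12,12,13,13,14,18,19,19,21,22]

Per-enzyme occurrences:
  JekIII (CTAGAC, off=0): starts [21, 35, 144, 177] → cuts [21, 35, 144, 177]
  XjeIX (TTACTCTT, off=8): starts [2, 49, 86, 94, 103, 134, 190, 209] → cuts [10, 57, 94, 102, 111, 142, 198, 217]
  UxaV (CGTTCTA, off=6): starts [27, 69, 111] → cuts [33, 75, 117]
  IvoX (TTCCCTC, off=2): starts [10, 42, 119, 127, 156, 168] → cuts [12, 44, 121, 129, 158, 170]

All cut coordinates (distinct, sorted): [10, 12, 21, 33, 35, 44, 57, 75, 94, 102, 111, 117, 121, 129, 142, 144, 158, 170, 177, 198, 217]

Fragments:
  10→12: 2 bp
  12→21: 9 bp
  21→33: 12 bp
  33→35: 2 bp
  35→44: 9 bp
  44→57: 13 bp
  57→75: 18 bp
  75→94: 19 bp
  94→102: 8 bp
  102→111: 9 bp
  111→117: 6 bp
  117→121: 4 bp
  121→129: 8 bp
  129→142: 13 bp
  142→144: 2 bp
  144→158: 14 bp
  158→170: 12 bp
  170→177: 7 bp
  177→198: 21 bp
  198→217: 19 bp
  217→10 (wrap): 229-217+10 = 22 bp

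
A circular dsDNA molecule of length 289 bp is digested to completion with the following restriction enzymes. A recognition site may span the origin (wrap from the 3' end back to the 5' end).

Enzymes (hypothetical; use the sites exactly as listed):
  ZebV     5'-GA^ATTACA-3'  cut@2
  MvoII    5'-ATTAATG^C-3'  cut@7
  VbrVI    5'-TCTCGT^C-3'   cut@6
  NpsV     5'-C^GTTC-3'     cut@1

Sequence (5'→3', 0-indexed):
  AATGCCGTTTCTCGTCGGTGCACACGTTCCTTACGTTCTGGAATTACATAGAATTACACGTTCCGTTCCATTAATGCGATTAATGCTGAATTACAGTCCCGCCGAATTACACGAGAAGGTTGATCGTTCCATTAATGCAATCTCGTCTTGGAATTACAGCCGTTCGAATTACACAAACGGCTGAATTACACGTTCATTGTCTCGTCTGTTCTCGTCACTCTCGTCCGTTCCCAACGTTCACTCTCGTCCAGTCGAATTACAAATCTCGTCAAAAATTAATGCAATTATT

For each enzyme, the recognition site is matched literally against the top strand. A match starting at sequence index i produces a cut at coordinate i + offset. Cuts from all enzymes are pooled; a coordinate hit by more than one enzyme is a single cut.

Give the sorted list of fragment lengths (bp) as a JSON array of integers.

[2,4,5,6,6,7,7,8,8,9,9,9,9,9,9,10,10,10,11,12,12,12,12,12,14,14,16,17,20]

Site scan:
  ZebV (GAATTACA, off=2): starts [40, 50, 87, 103, 150, 165, 182, 253] → cuts [42, 52, 89, 105, 152, 167, 184, 255]
  MvoII (ATTAATGC, off=7): starts [69, 78, 130, 274, 286] → cuts [4, 76, 85, 137, 281]
  VbrVI (TCTCGTC, off=6): starts [9, 140, 199, 209, 218, 241, 263] → cuts [15, 146, 205, 215, 224, 247, 269]
  NpsV (CGTTC, off=1): starts [24, 33, 58, 63, 124, 160, 190, 225, 234] → cuts [25, 34, 59, 64, 125, 161, 191, 226, 235]

Pooled cuts: [4, 15, 25, 34, 42, 52, 59, 64, 76, 85, 89, 105, 125, 137, 146, 152, 161, 167, 184, 191, 205, 215, 224, 226, 235, 247, 255, 269, 281]

Fragment lengths:
  4→15: 11 bp
  15→25: 10 bp
  25→34: 9 bp
  34→42: 8 bp
  42→52: 10 bp
  52→59: 7 bp
  59→64: 5 bp
  64→76: 12 bp
  76→85: 9 bp
  85→89: 4 bp
  89→105: 16 bp
  105→125: 20 bp
  125→137: 12 bp
  137→146: 9 bp
  146→152: 6 bp
  152→161: 9 bp
  161→167: 6 bp
  167→184: 17 bp
  184→191: 7 bp
  191→205: 14 bp
  205→215: 10 bp
  215→224: 9 bp
  224→226: 2 bp
  226→235: 9 bp
  235→247: 12 bp
  247→255: 8 bp
  255→269: 14 bp
  269→281: 12 bp
  281→4 (wrap): 289-281+4 = 12 bp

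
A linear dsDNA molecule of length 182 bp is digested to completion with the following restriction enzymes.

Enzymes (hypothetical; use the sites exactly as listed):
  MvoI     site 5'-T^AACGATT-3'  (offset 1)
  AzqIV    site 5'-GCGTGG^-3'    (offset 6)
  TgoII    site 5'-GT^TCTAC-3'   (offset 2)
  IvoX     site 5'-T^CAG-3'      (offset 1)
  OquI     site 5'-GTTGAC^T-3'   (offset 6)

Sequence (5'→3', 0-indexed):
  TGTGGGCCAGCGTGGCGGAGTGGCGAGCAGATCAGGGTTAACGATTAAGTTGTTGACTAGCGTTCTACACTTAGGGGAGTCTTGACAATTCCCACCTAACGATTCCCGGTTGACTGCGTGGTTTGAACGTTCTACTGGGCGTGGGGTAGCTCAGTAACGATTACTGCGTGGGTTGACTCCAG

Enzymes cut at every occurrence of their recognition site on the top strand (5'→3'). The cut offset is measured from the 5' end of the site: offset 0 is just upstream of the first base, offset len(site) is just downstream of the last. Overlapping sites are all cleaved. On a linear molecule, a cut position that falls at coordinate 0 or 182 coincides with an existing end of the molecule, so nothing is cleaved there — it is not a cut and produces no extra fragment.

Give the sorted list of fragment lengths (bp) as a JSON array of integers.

Site scan:
  MvoI TAACGATT/1: at [38, 96, 154] ⇒ [39, 97, 155]
  AzqIV GCGTGG/6: at [9, 115, 138, 165] ⇒ [15, 121, 144, 171]
  TgoII GTTCTAC/2: at [61, 128] ⇒ [63, 130]
  IvoX TCAG/1: at [31, 150] ⇒ [32, 151]
  OquI GTTGACT/6: at [51, 108, 171] ⇒ [57, 114, 177]

All cut coordinates (distinct, sorted): [15, 32, 39, 57, 63, 97, 114, 121, 130, 144, 151, 155, 171, 177]

Fragments:
  [0,15): 15 bp
  [15,32): 17 bp
  [32,39): 7 bp
  [39,57): 18 bp
  [57,63): 6 bp
  [63,97): 34 bp
  [97,114): 17 bp
  [114,121): 7 bp
  [121,130): 9 bp
  [130,144): 14 bp
  [144,151): 7 bp
  [151,155): 4 bp
  [155,171): 16 bp
  [171,177): 6 bp
  [177,182): 5 bp

[4,5,6,6,7,7,7,9,14,15,16,17,17,18,34]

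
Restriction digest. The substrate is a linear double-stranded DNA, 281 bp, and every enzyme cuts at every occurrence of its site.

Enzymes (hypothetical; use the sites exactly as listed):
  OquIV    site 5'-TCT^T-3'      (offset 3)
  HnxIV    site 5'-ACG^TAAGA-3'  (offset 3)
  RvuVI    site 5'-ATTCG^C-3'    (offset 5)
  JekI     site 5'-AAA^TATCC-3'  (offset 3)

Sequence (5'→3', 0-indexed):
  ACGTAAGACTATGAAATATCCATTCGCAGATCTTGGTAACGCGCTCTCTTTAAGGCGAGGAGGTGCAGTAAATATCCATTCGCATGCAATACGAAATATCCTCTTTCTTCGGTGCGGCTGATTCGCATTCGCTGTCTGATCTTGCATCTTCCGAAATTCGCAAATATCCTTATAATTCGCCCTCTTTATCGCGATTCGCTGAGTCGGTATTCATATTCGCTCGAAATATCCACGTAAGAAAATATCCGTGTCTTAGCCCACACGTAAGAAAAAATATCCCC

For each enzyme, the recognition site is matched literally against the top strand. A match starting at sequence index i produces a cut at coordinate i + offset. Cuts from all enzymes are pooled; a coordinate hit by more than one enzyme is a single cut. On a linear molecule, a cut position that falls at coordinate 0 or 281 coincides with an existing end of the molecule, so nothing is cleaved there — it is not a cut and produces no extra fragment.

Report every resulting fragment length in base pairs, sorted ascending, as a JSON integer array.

Site scan:
  OquIV TCTT/3: at [30, 46, 101, 105, 139, 146, 182, 250] ⇒ [33, 49, 104, 108, 142, 149, 185, 253]
  HnxIV ACGTAAGA/3: at [0, 231, 261] ⇒ [3, 234, 264]
  RvuVI ATTCGC/5: at [21, 77, 120, 126, 155, 174, 193, 214] ⇒ [26, 82, 125, 131, 160, 179, 198, 219]
  JekI AAATATCC/3: at [13, 69, 93, 161, 223, 239, 271] ⇒ [16, 72, 96, 164, 226, 242, 274]

Pooled cuts: [3, 16, 26, 33, 49, 72, 82, 96, 104, 108, 125, 131, 142, 149, 160, 164, 179, 185, 198, 219, 226, 234, 242, 253, 264, 274]

Fragment lengths:
  [0,3): 3 bp
  [3,16): 13 bp
  [16,26): 10 bp
  [26,33): 7 bp
  [33,49): 16 bp
  [49,72): 23 bp
  [72,82): 10 bp
  [82,96): 14 bp
  [96,104): 8 bp
  [104,108): 4 bp
  [108,125): 17 bp
  [125,131): 6 bp
  [131,142): 11 bp
  [142,149): 7 bp
  [149,160): 11 bp
  [160,164): 4 bp
  [164,179): 15 bp
  [179,185): 6 bp
  [185,198): 13 bp
  [198,219): 21 bp
  [219,226): 7 bp
  [226,234): 8 bp
  [234,242): 8 bp
  [242,253): 11 bp
  [253,264): 11 bp
  [264,274): 10 bp
  [274,281): 7 bp

[3,4,4,6,6,7,7,7,7,8,8,8,10,10,10,11,11,11,11,13,13,14,15,16,17,21,23]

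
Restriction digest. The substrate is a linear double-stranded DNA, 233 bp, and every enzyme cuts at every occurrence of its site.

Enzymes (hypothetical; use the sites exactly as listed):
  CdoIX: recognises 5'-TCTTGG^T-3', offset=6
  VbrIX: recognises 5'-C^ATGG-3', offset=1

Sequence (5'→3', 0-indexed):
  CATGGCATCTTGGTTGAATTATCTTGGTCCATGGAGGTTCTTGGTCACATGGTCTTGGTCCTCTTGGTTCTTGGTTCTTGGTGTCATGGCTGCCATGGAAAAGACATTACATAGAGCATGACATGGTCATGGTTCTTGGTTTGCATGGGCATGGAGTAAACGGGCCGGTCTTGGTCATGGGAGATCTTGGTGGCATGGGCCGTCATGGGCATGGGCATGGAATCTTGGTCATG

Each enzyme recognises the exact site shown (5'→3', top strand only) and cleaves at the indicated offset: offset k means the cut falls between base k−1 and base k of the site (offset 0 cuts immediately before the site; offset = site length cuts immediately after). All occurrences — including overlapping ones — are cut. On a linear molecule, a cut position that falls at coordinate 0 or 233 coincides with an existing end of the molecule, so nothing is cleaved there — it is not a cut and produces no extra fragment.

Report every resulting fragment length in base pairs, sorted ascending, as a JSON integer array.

[1,2,3,4,4,4,5,5,6,6,6,6,7,7,9,9,10,10,11,12,12,14,14,14,24,28]

Site scan:
  CdoIX TCTTGGT/6: at [7, 21, 38, 52, 61, 68, 75, 133, 168, 184, 222] ⇒ [13, 27, 44, 58, 67, 74, 81, 139, 174, 190, 228]
  VbrIX CATGG/1: at [0, 29, 47, 84, 93, 121, 127, 143, 149, 175, 193, 203, 209, 215] ⇒ [1, 30, 48, 85, 94, 122, 128, 144, 150, 176, 194, 204, 210, 216]

Pooled cuts: [1, 13, 27, 30, 44, 48, 58, 67, 74, 81, 85, 94, 122, 128, 139, 144, 150, 174, 176, 190, 194, 204, 210, 216, 228]

Fragments:
  [0,1): 1 bp
  [1,13): 12 bp
  [13,27): 14 bp
  [27,30): 3 bp
  [30,44): 14 bp
  [44,48): 4 bp
  [48,58): 10 bp
  [58,67): 9 bp
  [67,74): 7 bp
  [74,81): 7 bp
  [81,85): 4 bp
  [85,94): 9 bp
  [94,122): 28 bp
  [122,128): 6 bp
  [128,139): 11 bp
  [139,144): 5 bp
  [144,150): 6 bp
  [150,174): 24 bp
  [174,176): 2 bp
  [176,190): 14 bp
  [190,194): 4 bp
  [194,204): 10 bp
  [204,210): 6 bp
  [210,216): 6 bp
  [216,228): 12 bp
  [228,233): 5 bp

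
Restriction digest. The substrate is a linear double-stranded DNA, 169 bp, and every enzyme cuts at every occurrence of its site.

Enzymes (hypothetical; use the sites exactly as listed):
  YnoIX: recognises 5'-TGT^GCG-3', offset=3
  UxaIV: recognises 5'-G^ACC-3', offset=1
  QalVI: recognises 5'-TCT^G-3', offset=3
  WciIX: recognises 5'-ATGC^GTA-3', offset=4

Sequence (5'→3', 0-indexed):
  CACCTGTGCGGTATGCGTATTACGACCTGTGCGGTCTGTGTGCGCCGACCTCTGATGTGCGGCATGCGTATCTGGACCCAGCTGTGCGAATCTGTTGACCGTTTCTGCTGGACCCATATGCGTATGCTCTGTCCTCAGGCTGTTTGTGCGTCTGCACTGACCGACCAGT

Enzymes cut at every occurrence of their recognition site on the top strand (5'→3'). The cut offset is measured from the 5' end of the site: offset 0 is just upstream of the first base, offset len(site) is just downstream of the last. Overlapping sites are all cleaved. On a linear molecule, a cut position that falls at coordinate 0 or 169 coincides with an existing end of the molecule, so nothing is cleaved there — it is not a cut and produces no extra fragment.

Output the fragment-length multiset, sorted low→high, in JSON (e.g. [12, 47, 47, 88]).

[2,4,4,4,5,5,6,6,6,6,6,6,6,7,7,8,8,9,9,9,9,10,10,17]

Per-enzyme occurrences:
  YnoIX (TGTGCG, off=3): starts [4, 27, 38, 55, 82, 144] → cuts [7, 30, 41, 58, 85, 147]
  UxaIV (GACC, off=1): starts [23, 46, 74, 96, 110, 158, 162] → cuts [24, 47, 75, 97, 111, 159, 163]
  QalVI (TCTG, off=3): starts [34, 50, 70, 90, 103, 127, 150] → cuts [37, 53, 73, 93, 106, 130, 153]
  WciIX (ATGCGTA, off=4): starts [12, 63, 117] → cuts [16, 67, 121]

All cut coordinates (distinct, sorted): [7, 16, 24, 30, 37, 41, 47, 53, 58, 67, 73, 75, 85, 93, 97, 106, 111, 121, 130, 147, 153, 159, 163]

Fragment lengths:
  [0,7): 7 bp
  [7,16): 9 bp
  [16,24): 8 bp
  [24,30): 6 bp
  [30,37): 7 bp
  [37,41): 4 bp
  [41,47): 6 bp
  [47,53): 6 bp
  [53,58): 5 bp
  [58,67): 9 bp
  [67,73): 6 bp
  [73,75): 2 bp
  [75,85): 10 bp
  [85,93): 8 bp
  [93,97): 4 bp
  [97,106): 9 bp
  [106,111): 5 bp
  [111,121): 10 bp
  [121,130): 9 bp
  [130,147): 17 bp
  [147,153): 6 bp
  [153,159): 6 bp
  [159,163): 4 bp
  [163,169): 6 bp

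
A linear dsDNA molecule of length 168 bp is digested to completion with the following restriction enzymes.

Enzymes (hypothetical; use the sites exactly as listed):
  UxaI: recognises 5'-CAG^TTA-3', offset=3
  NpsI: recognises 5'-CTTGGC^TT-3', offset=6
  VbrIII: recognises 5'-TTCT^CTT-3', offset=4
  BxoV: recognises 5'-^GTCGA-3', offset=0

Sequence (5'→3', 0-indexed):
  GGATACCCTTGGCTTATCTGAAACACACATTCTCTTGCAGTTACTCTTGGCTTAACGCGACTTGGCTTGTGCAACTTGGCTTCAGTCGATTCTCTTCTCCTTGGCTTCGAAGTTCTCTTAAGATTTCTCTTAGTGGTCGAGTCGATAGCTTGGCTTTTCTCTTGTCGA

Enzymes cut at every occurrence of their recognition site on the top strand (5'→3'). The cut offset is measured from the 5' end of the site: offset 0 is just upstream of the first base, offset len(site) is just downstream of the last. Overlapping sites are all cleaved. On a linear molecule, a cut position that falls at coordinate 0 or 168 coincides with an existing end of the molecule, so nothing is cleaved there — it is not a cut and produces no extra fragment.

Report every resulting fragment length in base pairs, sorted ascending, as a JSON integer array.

Site scan:
  UxaI (CAGTTA, off=3): starts [37] → cuts [40]
  NpsI (CTTGGCTT, off=6): starts [7, 45, 60, 74, 99, 148] → cuts [13, 51, 66, 80, 105, 154]
  VbrIII (TTCTCTT, off=4): starts [29, 89, 112, 124, 156] → cuts [33, 93, 116, 128, 160]
  BxoV (GTCGA, off=0): starts [84, 135, 140, 163] → cuts [84, 135, 140, 163]

All cut coordinates (distinct, sorted): [13, 33, 40, 51, 66, 80, 84, 93, 105, 116, 128, 135, 140, 154, 160, 163]

Fragment lengths:
  [0,13): 13 bp
  [13,33): 20 bp
  [33,40): 7 bp
  [40,51): 11 bp
  [51,66): 15 bp
  [66,80): 14 bp
  [80,84): 4 bp
  [84,93): 9 bp
  [93,105): 12 bp
  [105,116): 11 bp
  [116,128): 12 bp
  [128,135): 7 bp
  [135,140): 5 bp
  [140,154): 14 bp
  [154,160): 6 bp
  [160,163): 3 bp
  [163,168): 5 bp

[3,4,5,5,6,7,7,9,11,11,12,12,13,14,14,15,20]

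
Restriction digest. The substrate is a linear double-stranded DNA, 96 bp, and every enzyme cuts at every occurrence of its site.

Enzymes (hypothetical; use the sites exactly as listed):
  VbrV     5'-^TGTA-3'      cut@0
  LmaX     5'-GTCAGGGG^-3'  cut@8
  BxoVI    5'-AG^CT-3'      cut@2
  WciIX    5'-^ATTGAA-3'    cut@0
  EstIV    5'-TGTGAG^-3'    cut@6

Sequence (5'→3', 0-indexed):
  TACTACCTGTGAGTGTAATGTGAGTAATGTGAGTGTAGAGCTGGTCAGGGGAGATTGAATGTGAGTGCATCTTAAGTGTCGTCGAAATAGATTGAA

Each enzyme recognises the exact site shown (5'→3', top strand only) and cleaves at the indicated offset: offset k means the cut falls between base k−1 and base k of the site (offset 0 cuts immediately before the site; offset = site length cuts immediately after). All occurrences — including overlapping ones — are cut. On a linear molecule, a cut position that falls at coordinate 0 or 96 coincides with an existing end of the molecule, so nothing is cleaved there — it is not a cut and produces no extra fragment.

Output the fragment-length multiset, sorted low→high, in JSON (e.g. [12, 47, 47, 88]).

[2,6,7,9,11,11,12,13,25]

Site scan:
  VbrV TGTA/0: at [13, 33] ⇒ [13, 33]
  LmaX GTCAGGGG/8: at [43] ⇒ [51]
  BxoVI AGCT/2: at [38] ⇒ [40]
  WciIX ATTGAA/0: at [53, 90] ⇒ [53, 90]
  EstIV TGTGAG/6: at [7, 18, 27, 59] ⇒ [13, 24, 33, 65]

Pooled cuts: [13, 24, 33, 40, 51, 53, 65, 90]

Fragment lengths:
  [0,13): 13 bp
  [13,24): 11 bp
  [24,33): 9 bp
  [33,40): 7 bp
  [40,51): 11 bp
  [51,53): 2 bp
  [53,65): 12 bp
  [65,90): 25 bp
  [90,96): 6 bp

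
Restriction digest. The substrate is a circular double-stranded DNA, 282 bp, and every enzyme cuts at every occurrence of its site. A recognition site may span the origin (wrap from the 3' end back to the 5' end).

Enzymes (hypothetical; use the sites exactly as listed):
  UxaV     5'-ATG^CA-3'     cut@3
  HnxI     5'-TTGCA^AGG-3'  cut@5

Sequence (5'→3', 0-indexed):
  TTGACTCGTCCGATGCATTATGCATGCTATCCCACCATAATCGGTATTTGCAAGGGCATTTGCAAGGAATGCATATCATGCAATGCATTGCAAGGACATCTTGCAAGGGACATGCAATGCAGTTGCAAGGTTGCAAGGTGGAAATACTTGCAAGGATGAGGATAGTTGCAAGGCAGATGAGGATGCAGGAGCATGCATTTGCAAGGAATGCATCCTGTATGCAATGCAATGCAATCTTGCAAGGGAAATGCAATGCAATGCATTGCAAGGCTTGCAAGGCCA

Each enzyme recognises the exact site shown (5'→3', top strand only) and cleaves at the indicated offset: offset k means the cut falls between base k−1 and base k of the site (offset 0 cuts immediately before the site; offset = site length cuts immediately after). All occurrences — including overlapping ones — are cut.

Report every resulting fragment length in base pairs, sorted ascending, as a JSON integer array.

Scan for sites:
  UxaV (ATGCA, off=3): starts [12, 19, 68, 77, 82, 111, 116, 182, 192, 207, 218, 223, 228, 247, 252, 257] → cuts [15, 22, 71, 80, 85, 114, 119, 185, 195, 210, 221, 226, 231, 250, 255, 260]
  HnxI (TTGCAAGG, off=5): starts [47, 59, 87, 100, 122, 130, 147, 165, 198, 236, 262, 271] → cuts [52, 64, 92, 105, 127, 135, 152, 170, 203, 241, 267, 276]

Pooled cuts: [15, 22, 52, 64, 71, 80, 85, 92, 105, 114, 119, 127, 135, 152, 170, 185, 195, 203, 210, 221, 226, 231, 241, 250, 255, 260, 267, 276]

Fragments:
  15→22: 7 bp
  22→52: 30 bp
  52→64: 12 bp
  64→71: 7 bp
  71→80: 9 bp
  80→85: 5 bp
  85→92: 7 bp
  92→105: 13 bp
  105→114: 9 bp
  114→119: 5 bp
  119→127: 8 bp
  127→135: 8 bp
  135→152: 17 bp
  152→170: 18 bp
  170→185: 15 bp
  185→195: 10 bp
  195→203: 8 bp
  203→210: 7 bp
  210→221: 11 bp
  221→226: 5 bp
  226→231: 5 bp
  231→241: 10 bp
  241→250: 9 bp
  250→255: 5 bp
  255→260: 5 bp
  260→267: 7 bp
  267→276: 9 bp
  276→15 (wrap): 282-276+15 = 21 bp

[5,5,5,5,5,5,7,7,7,7,7,8,8,8,9,9,9,9,10,10,11,12,13,15,17,18,21,30]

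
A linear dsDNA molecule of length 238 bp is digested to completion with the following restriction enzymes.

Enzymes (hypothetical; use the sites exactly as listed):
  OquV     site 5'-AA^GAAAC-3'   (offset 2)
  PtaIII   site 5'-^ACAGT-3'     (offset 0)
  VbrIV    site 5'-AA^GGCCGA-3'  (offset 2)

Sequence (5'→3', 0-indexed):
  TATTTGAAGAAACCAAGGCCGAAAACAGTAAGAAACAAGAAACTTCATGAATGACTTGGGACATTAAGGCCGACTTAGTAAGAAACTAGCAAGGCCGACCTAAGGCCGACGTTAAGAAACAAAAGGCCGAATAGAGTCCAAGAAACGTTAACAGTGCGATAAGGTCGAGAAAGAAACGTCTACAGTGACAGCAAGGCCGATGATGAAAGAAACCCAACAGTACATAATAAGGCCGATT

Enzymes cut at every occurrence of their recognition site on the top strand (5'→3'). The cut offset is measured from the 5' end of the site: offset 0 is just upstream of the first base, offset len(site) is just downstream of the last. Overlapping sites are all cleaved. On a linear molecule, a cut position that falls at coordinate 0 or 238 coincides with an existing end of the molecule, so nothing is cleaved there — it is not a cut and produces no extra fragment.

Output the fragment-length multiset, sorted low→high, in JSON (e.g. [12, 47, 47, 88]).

Per-enzyme occurrences:
  OquV AAGAAAC/2: at [6, 29, 36, 79, 113, 139, 170, 206] ⇒ [8, 31, 38, 81, 115, 141, 172, 208]
  PtaIII ACAGT/0: at [24, 150, 181, 216] ⇒ [24, 150, 181, 216]
  VbrIV AAGGCCGA/2: at [14, 65, 90, 101, 122, 192, 228] ⇒ [16, 67, 92, 103, 124, 194, 230]

All cut coordinates (distinct, sorted): [8, 16, 24, 31, 38, 67, 81, 92, 103, 115, 124, 141, 150, 172, 181, 194, 208, 216, 230]

Fragments:
  [0,8): 8 bp
  [8,16): 8 bp
  [16,24): 8 bp
  [24,31): 7 bp
  [31,38): 7 bp
  [38,67): 29 bp
  [67,81): 14 bp
  [81,92): 11 bp
  [92,103): 11 bp
  [103,115): 12 bp
  [115,124): 9 bp
  [124,141): 17 bp
  [141,150): 9 bp
  [150,172): 22 bp
  [172,181): 9 bp
  [181,194): 13 bp
  [194,208): 14 bp
  [208,216): 8 bp
  [216,230): 14 bp
  [230,238): 8 bp

[7,7,8,8,8,8,8,9,9,9,11,11,12,13,14,14,14,17,22,29]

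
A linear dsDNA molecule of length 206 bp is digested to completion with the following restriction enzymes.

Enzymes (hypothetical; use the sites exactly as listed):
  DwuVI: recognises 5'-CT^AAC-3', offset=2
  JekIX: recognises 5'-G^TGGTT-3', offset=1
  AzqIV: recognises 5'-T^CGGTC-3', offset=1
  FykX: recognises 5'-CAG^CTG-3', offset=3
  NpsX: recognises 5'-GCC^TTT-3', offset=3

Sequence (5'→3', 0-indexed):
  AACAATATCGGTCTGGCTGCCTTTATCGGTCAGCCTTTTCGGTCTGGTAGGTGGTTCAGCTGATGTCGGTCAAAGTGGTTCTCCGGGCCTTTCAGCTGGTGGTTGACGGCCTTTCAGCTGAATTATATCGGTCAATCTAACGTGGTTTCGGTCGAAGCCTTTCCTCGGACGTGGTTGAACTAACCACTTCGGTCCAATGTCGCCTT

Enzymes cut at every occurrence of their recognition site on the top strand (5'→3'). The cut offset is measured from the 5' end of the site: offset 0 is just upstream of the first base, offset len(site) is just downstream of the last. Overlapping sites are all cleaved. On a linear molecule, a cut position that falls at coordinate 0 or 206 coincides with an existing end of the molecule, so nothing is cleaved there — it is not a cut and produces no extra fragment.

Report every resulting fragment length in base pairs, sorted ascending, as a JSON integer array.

Scan for sites:
  DwuVI (CTAAC, off=2): starts [136, 179] → cuts [138, 181]
  JekIX (GTGGTT, off=1): starts [50, 74, 98, 141, 170] → cuts [51, 75, 99, 142, 171]
  AzqIV (TCGGTC, off=1): starts [7, 25, 38, 65, 127, 147, 188] → cuts [8, 26, 39, 66, 128, 148, 189]
  FykX (CAGCTG, off=3): starts [56, 92, 114] → cuts [59, 95, 117]
  NpsX (GCCTTT, off=3): starts [18, 32, 86, 108, 156] → cuts [21, 35, 89, 111, 159]

Pooled cuts: [8, 21, 26, 35, 39, 51, 59, 66, 75, 89, 95, 99, 111, 117, 128, 138, 142, 148, 159, 171, 181, 189]

Fragment lengths:
  [0,8): 8 bp
  [8,21): 13 bp
  [21,26): 5 bp
  [26,35): 9 bp
  [35,39): 4 bp
  [39,51): 12 bp
  [51,59): 8 bp
  [59,66): 7 bp
  [66,75): 9 bp
  [75,89): 14 bp
  [89,95): 6 bp
  [95,99): 4 bp
  [99,111): 12 bp
  [111,117): 6 bp
  [117,128): 11 bp
  [128,138): 10 bp
  [138,142): 4 bp
  [142,148): 6 bp
  [148,159): 11 bp
  [159,171): 12 bp
  [171,181): 10 bp
  [181,189): 8 bp
  [189,206): 17 bp

[4,4,4,5,6,6,6,7,8,8,8,9,9,10,10,11,11,12,12,12,13,14,17]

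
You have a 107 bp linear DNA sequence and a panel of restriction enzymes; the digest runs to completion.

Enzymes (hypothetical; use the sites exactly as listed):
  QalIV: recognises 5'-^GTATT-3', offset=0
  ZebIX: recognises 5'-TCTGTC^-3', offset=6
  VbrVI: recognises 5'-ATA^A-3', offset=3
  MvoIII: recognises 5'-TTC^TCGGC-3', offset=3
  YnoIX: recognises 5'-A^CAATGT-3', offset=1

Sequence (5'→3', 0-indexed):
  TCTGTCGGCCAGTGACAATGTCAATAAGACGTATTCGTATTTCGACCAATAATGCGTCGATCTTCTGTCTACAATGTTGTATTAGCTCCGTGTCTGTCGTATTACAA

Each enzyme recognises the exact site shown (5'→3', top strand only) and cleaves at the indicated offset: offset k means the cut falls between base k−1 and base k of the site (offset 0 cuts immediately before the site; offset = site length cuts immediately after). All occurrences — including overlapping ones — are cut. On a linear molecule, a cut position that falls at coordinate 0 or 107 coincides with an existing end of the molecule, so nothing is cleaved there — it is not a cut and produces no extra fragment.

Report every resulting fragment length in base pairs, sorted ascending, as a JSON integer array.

Scan for sites:
  QalIV (GTATT, off=0): starts [30, 36, 78, 98] → cuts [30, 36, 78, 98]
  ZebIX (TCTGTC, off=6): starts [0, 63, 92] → cuts [6, 69, 98]
  VbrVI (ATAA, off=3): starts [23, 48] → cuts [26, 51]
  MvoIII (TTCTCGGC, off=3): no sites
  YnoIX (ACAATGT, off=1): starts [14, 70] → cuts [15, 71]

All cut coordinates (distinct, sorted): [6, 15, 26, 30, 36, 51, 69, 71, 78, 98]

Fragments:
  [0,6): 6 bp
  [6,15): 9 bp
  [15,26): 11 bp
  [26,30): 4 bp
  [30,36): 6 bp
  [36,51): 15 bp
  [51,69): 18 bp
  [69,71): 2 bp
  [71,78): 7 bp
  [78,98): 20 bp
  [98,107): 9 bp

[2,4,6,6,7,9,9,11,15,18,20]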